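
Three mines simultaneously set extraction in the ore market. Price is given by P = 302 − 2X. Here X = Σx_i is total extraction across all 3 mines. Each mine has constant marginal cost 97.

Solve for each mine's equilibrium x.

A representative mine's profit is π_i = x_i(302 − 2X) − 97x_i, with X = x_i + Σ_{j≠i} x_j.
First-order condition: 205 − 4x_i − 2Σ_{j≠i} x_j = 0.
With identical mines, set every x_j = x: then 205 − 4x − 4x = 0, i.e. x = 205/8 = 25.625.

25.625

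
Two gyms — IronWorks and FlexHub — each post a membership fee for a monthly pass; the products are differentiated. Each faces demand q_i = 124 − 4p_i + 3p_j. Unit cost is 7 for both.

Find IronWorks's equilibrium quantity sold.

IronWorks's profit: π = (p_{IronWorks} − 7)(124 − 4p_{IronWorks} + 3p_{FlexHub}).
∂π/∂p_{IronWorks} = 152 − 8p_{IronWorks} + 3p_{FlexHub} = 0 ⇒ p_{IronWorks} = 19 + 0.375p_{FlexHub}.
Setting p_{IronWorks} = p_{FlexHub} in the reaction function: p_{IronWorks} = 19 + 0.375p_{IronWorks}, so p_{IronWorks} = 19 / 0.625 = 30.4.
q_{IronWorks} = 124 − 4·30.4 + 3·30.4 = 93.6.

93.6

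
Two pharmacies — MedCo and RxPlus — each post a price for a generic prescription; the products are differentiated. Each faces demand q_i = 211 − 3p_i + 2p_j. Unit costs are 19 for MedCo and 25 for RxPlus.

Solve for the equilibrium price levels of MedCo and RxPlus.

MedCo's profit: π = (p_{MedCo} − 19)(211 − 3p_{MedCo} + 2p_{RxPlus}).
∂π/∂p_{MedCo} = 268 − 6p_{MedCo} + 2p_{RxPlus} = 0 ⇒ p_{MedCo} = 134/3 + (1/3)p_{RxPlus}.
Similarly p_{RxPlus} = 143/3 + (1/3)p_{MedCo}.
Solving the two reaction functions simultaneously: (1 − (1/3)(1/3))p_{MedCo} = 134/3 + (1/3)·(143/3), so (8/9)p_{MedCo} = 545/9 and p_{MedCo} = 68.125.
Then p_{RxPlus} = 143/3 + (1/3)·68.125 = 70.375.

68.125, 70.375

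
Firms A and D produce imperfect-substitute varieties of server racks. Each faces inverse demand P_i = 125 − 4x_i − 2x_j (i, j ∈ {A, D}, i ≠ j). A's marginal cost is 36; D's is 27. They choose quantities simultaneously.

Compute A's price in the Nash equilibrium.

Firm A's profit: π = x_A(125 − 4x_A − 2x_D) − 36x_A.
∂π/∂x_A = 89 − 8x_A − 2x_D = 0 ⇒ x_A = 11.125 − 0.25x_D.
Similarly x_D = 12.25 − 0.25x_A.
Plugging x_D into A's best response: x_A = 11.125 − 0.25(12.25 − 0.25x_A) ⇒ 0.9375x_A = 8.0625, so x_A = 8.6.
Then x_D = 12.25 − 0.25·8.6 = 10.1.
P_A = 125 − 4·8.6 − 2·10.1 = 70.4.

70.4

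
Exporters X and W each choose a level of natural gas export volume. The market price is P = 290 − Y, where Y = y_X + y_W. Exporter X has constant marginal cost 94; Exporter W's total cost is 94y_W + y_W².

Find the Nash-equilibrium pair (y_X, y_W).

84, 28

Exporter X's profit: π = y_X(290 − (y_X + y_W)) − 94y_X.
∂π/∂y_X = 196 − 2y_X − y_W = 0, so y_X = 98 − 0.5y_W.
For W: ∂π/∂y_W = 196 − 4y_W − y_X = 0 ⇒ y_W = 49 − 0.25y_X.
Substituting the second reaction function into the first: y_X = 98 − 0.5(49 − 0.25y_X), which gives 0.875y_X = 73.5 ⇒ y_X = 84.
Then y_W = 49 − 0.25·84 = 28.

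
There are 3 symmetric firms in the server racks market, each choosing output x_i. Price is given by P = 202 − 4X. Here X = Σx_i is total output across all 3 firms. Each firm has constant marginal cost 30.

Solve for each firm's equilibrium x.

10.75

A representative firm's profit is π_i = x_i(202 − 4X) − 30x_i, with X = x_i + Σ_{j≠i} x_j.
First-order condition: 172 − 8x_i − 4Σ_{j≠i} x_j = 0.
Imposing symmetry (x_j = x for all j) turns Σ_{j≠i} x_j into 2x, so 172 = 16x and x = 10.75.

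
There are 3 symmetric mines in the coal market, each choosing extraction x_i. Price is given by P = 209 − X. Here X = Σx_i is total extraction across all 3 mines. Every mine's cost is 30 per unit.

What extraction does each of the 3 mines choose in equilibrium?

A representative mine's profit is π_i = x_i(209 − X) − 30x_i, with X = x_i + Σ_{j≠i} x_j.
First-order condition: 179 − 2x_i − Σ_{j≠i} x_j = 0.
Imposing symmetry (x_j = x for all j) turns Σ_{j≠i} x_j into 2x, so 179 = 4x and x = 44.75.

44.75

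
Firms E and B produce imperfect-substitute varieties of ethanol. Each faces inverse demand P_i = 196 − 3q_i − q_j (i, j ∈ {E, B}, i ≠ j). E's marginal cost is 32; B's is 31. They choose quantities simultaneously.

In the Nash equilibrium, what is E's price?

Firm E's profit: π = q_E(196 − 3q_E − q_B) − 32q_E.
∂π/∂q_E = 164 − 6q_E − q_B = 0 ⇒ q_E = 82/3 − (1/6)q_B.
Similarly q_B = 27.5 − (1/6)q_E.
Solving the two reaction functions simultaneously: (1 − (−1/6)(−1/6))q_E = 82/3 − (1/6)·27.5, so (35/36)q_E = 22.75 and q_E = 23.4.
Then q_B = 27.5 − (1/6)·23.4 = 23.6.
P_E = 196 − 3·23.4 − 23.6 = 102.2.

102.2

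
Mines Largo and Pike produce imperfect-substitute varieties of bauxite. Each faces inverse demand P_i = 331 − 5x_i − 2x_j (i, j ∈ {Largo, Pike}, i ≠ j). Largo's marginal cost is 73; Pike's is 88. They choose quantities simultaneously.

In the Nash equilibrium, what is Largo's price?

Mine Largo's profit: π = x_{Largo}(331 − 5x_{Largo} − 2x_{Pike}) − 73x_{Largo}.
∂π/∂x_{Largo} = 258 − 10x_{Largo} − 2x_{Pike} = 0 ⇒ x_{Largo} = 25.8 − 0.2x_{Pike}.
Similarly x_{Pike} = 24.3 − 0.2x_{Largo}.
Plugging x_{Pike} into Largo's best response: x_{Largo} = 25.8 − 0.2(24.3 − 0.2x_{Largo}) ⇒ 0.96x_{Largo} = 20.94, so x_{Largo} = 21.8125.
Then x_{Pike} = 24.3 − 0.2·21.8125 = 19.9375.
P_{Largo} = 331 − 5·21.8125 − 2·19.9375 = 182.0625.

182.0625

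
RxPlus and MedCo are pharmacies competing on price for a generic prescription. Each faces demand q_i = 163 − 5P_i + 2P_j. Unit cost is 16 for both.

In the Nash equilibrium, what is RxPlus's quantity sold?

71.875

RxPlus's profit: π = (P_{RxPlus} − 16)(163 − 5P_{RxPlus} + 2P_{MedCo}).
∂π/∂P_{RxPlus} = 243 − 10P_{RxPlus} + 2P_{MedCo} = 0 ⇒ P_{RxPlus} = 24.3 + 0.2P_{MedCo}.
By symmetry P_{MedCo} = P_{RxPlus}; substituting into the reaction function, 0.8P_{RxPlus} = 24.3 and P_{RxPlus} = 30.375.
q_{RxPlus} = 163 − 5·30.375 + 2·30.375 = 71.875.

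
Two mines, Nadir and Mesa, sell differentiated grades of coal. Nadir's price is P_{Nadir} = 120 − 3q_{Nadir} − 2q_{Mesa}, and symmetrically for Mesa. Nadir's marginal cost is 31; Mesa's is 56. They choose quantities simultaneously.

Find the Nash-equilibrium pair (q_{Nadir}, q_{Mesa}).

12.6875, 6.4375

Mine Nadir's profit: π = q_{Nadir}(120 − 3q_{Nadir} − 2q_{Mesa}) − 31q_{Nadir}.
∂π/∂q_{Nadir} = 89 − 6q_{Nadir} − 2q_{Mesa} = 0 ⇒ q_{Nadir} = 89/6 − (1/3)q_{Mesa}.
Similarly q_{Mesa} = 32/3 − (1/3)q_{Nadir}.
Plugging q_{Mesa} into Nadir's best response: q_{Nadir} = 89/6 − (1/3)(32/3 − (1/3)q_{Nadir}) ⇒ (8/9)q_{Nadir} = 203/18, so q_{Nadir} = 12.6875.
Then q_{Mesa} = 32/3 − (1/3)·12.6875 = 6.4375.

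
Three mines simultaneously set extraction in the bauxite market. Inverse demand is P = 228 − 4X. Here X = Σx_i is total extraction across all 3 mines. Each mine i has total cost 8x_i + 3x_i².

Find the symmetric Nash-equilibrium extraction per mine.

A representative mine's profit is π_i = x_i(228 − 4X) − 8x_i − 3x_i², with X = x_i + Σ_{j≠i} x_j.
First-order condition: 220 − 14x_i − 4Σ_{j≠i} x_j = 0.
With identical mines, set every x_j = x: then 220 − 14x − 8x = 0, i.e. x = 220/22 = 10.

10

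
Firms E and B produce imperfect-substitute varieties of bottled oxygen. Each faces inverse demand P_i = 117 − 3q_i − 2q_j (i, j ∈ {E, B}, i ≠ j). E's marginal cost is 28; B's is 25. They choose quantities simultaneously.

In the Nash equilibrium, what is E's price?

60.8125

Firm E's profit: π = q_E(117 − 3q_E − 2q_B) − 28q_E.
∂π/∂q_E = 89 − 6q_E − 2q_B = 0 ⇒ q_E = 89/6 − (1/3)q_B.
Similarly q_B = 46/3 − (1/3)q_E.
Plugging q_B into E's best response: q_E = 89/6 − (1/3)(46/3 − (1/3)q_E) ⇒ (8/9)q_E = 175/18, so q_E = 10.9375.
Then q_B = 46/3 − (1/3)·10.9375 = 11.6875.
P_E = 117 − 3·10.9375 − 2·11.6875 = 60.8125.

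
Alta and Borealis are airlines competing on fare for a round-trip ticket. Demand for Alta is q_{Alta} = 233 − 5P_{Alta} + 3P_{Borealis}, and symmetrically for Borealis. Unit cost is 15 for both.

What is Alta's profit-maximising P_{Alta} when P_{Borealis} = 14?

Alta's profit: π = (P_{Alta} − 15)(233 − 5P_{Alta} + 3P_{Borealis}).
∂π/∂P_{Alta} = 308 − 10P_{Alta} + 3P_{Borealis} = 0 ⇒ P_{Alta} = 30.8 + 0.3P_{Borealis}.
At P_{Borealis} = 14: P_{Alta} = 30.8 + 0.3·14 = 35.

35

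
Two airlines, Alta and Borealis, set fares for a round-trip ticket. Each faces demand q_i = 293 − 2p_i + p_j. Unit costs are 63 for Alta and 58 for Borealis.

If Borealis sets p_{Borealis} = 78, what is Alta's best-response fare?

Alta's profit: π = (p_{Alta} − 63)(293 − 2p_{Alta} + p_{Borealis}).
∂π/∂p_{Alta} = 419 − 4p_{Alta} + p_{Borealis} = 0 ⇒ p_{Alta} = 104.75 + 0.25p_{Borealis}.
At p_{Borealis} = 78: p_{Alta} = 104.75 + 0.25·78 = 124.25.

124.25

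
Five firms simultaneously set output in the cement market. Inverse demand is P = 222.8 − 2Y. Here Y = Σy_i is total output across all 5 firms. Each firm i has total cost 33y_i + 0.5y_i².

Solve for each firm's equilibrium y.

14.6

A representative firm's profit is π_i = y_i(222.8 − 2Y) − 33y_i − 0.5y_i², with Y = y_i + Σ_{j≠i} y_j.
First-order condition: 189.8 − 5y_i − 2Σ_{j≠i} y_j = 0.
Imposing symmetry (y_j = y for all j) turns Σ_{j≠i} y_j into 4y, so 189.8 = 13y and y = 14.6.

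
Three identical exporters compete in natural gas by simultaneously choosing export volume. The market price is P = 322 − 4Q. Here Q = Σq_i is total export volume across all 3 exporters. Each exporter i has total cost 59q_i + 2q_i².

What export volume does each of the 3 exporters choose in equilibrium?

A representative exporter's profit is π_i = q_i(322 − 4Q) − 59q_i − 2q_i², with Q = q_i + Σ_{j≠i} q_j.
First-order condition: 263 − 12q_i − 4Σ_{j≠i} q_j = 0.
With identical exporters, set every q_j = q: then 263 − 12q − 8q = 0, i.e. q = 263/20 = 13.15.

13.15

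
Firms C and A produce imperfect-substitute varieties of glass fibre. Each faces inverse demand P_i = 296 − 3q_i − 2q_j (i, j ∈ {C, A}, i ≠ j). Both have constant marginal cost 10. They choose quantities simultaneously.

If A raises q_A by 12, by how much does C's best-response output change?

Firm C's profit: π = q_C(296 − 3q_C − 2q_A) − 10q_C.
∂π/∂q_C = 286 − 6q_C − 2q_A = 0 ⇒ q_C = 143/3 − (1/3)q_A.
The reaction-function slope is −1/3, so a 12-unit rise in q_A moves q_C by −1/3 × 12 = −4. C's best response falls — the actions are strategic substitutes.

-4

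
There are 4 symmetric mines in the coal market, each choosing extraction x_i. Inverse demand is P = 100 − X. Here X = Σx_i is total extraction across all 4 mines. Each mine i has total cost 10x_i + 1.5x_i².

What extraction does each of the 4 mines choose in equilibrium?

A representative mine's profit is π_i = x_i(100 − X) − 10x_i − 1.5x_i², with X = x_i + Σ_{j≠i} x_j.
First-order condition: 90 − 5x_i − Σ_{j≠i} x_j = 0.
In a symmetric equilibrium every mine chooses the same x, so Σ_{j≠i} x_j = 3x. The condition becomes 90 − 8x = 0, giving x = 90/8 = 11.25.

11.25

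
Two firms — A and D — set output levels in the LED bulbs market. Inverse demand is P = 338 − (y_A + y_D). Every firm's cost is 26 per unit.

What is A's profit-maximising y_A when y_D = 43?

Firm A's profit: π = y_A(338 − (y_A + y_D)) − 26y_A.
∂π/∂y_A = 312 − 2y_A − y_D = 0, so y_A = 156 − 0.5y_D.
At y_D = 43: y_A = 156 − 0.5·43 = 134.5.

134.5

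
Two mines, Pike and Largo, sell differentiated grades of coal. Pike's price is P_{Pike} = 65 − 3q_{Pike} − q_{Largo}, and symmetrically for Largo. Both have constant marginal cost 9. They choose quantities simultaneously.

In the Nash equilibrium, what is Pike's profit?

Mine Pike's profit: π = q_{Pike}(65 − 3q_{Pike} − q_{Largo}) − 9q_{Pike}.
∂π/∂q_{Pike} = 56 − 6q_{Pike} − q_{Largo} = 0 ⇒ q_{Pike} = 28/3 − (1/6)q_{Largo}.
Setting q_{Pike} = q_{Largo} in the reaction function: q_{Pike} = 28/3 − (1/6)q_{Pike}, so q_{Pike} = (28/3) / (7/6) = 8.
P_{Pike} = 65 − 3·8 − 8 = 33.
Profit = (33 − 9)·8 = 192.

192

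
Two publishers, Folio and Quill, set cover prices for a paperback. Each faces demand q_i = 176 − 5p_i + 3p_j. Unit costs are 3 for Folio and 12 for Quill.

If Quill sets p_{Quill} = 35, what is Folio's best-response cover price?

Folio's profit: π = (p_{Folio} − 3)(176 − 5p_{Folio} + 3p_{Quill}).
∂π/∂p_{Folio} = 191 − 10p_{Folio} + 3p_{Quill} = 0 ⇒ p_{Folio} = 19.1 + 0.3p_{Quill}.
At p_{Quill} = 35: p_{Folio} = 19.1 + 0.3·35 = 29.6.

29.6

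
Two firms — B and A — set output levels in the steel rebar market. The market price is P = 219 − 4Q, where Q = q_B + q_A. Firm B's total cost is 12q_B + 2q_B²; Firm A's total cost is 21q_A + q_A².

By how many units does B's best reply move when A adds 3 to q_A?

-1

Firm B's profit: π = q_B(219 − 4(q_B + q_A)) − 12q_B − 2q_B².
∂π/∂q_B = 207 − 12q_B − 4q_A = 0, so q_B = 17.25 − (1/3)q_A.
The reaction-function slope is −1/3, so a 3-unit rise in q_A moves q_B by −1/3 × 3 = −1. B's best response falls — the actions are strategic substitutes.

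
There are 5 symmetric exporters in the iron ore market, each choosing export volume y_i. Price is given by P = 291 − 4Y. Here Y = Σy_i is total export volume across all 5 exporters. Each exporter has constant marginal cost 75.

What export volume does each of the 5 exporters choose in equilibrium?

9

A representative exporter's profit is π_i = y_i(291 − 4Y) − 75y_i, with Y = y_i + Σ_{j≠i} y_j.
First-order condition: 216 − 8y_i − 4Σ_{j≠i} y_j = 0.
With identical exporters, set every y_j = y: then 216 − 8y − 16y = 0, i.e. y = 216/24 = 9.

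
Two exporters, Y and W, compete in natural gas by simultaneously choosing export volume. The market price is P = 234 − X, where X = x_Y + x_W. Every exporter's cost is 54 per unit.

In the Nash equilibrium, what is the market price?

Exporter Y's profit: π = x_Y(234 − (x_Y + x_W)) − 54x_Y.
∂π/∂x_Y = 180 − 2x_Y − x_W = 0, so x_Y = 90 − 0.5x_W.
By symmetry x_W = x_Y; substituting into the reaction function, 1.5x_Y = 90 and x_Y = 60.
Equilibrium price: P = 234 − 120 = 114.

114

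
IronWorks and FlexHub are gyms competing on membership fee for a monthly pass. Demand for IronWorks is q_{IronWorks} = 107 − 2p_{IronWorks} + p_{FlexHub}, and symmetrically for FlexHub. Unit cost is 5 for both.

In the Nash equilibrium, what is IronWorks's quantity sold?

68

IronWorks's profit: π = (p_{IronWorks} − 5)(107 − 2p_{IronWorks} + p_{FlexHub}).
∂π/∂p_{IronWorks} = 117 − 4p_{IronWorks} + p_{FlexHub} = 0 ⇒ p_{IronWorks} = 29.25 + 0.25p_{FlexHub}.
By symmetry p_{FlexHub} = p_{IronWorks}; substituting into the reaction function, 0.75p_{IronWorks} = 29.25 and p_{IronWorks} = 39.
q_{IronWorks} = 107 − 2·39 + 39 = 68.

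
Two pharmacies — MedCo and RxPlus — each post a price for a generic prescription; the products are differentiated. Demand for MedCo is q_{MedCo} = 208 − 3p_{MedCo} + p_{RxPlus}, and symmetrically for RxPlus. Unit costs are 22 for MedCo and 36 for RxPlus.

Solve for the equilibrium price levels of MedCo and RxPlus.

56, 62

MedCo's profit: π = (p_{MedCo} − 22)(208 − 3p_{MedCo} + p_{RxPlus}).
∂π/∂p_{MedCo} = 274 − 6p_{MedCo} + p_{RxPlus} = 0 ⇒ p_{MedCo} = 137/3 + (1/6)p_{RxPlus}.
Similarly p_{RxPlus} = 158/3 + (1/6)p_{MedCo}.
Solving the two reaction functions simultaneously: (1 − (1/6)(1/6))p_{MedCo} = 137/3 + (1/6)·(158/3), so (35/36)p_{MedCo} = 490/9 and p_{MedCo} = 56.
Then p_{RxPlus} = 158/3 + (1/6)·56 = 62.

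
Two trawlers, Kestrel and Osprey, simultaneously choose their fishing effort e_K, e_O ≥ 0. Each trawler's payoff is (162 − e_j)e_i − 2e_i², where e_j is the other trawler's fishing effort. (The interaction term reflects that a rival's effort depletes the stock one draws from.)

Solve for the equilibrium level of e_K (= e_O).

Kestrel's payoff is (162 − e_O)e_K − 2e_K².
∂π/∂e_K = 162 − e_O − 4e_K = 0, so e_K = 40.5 − 0.25e_O.
By symmetry e_O = e_K; substituting into the reaction function, 1.25e_K = 40.5 and e_K = 32.4.

32.4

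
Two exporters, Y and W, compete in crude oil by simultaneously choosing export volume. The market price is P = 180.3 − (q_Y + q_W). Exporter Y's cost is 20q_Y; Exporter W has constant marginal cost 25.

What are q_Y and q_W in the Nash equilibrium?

Exporter Y's profit: π = q_Y(180.3 − (q_Y + q_W)) − 20q_Y.
∂π/∂q_Y = 160.3 − 2q_Y − q_W = 0, so q_Y = 80.15 − 0.5q_W.
By the same steps for W: q_W = 77.65 − 0.5q_Y.
Plugging q_W into Y's best response: q_Y = 80.15 − 0.5(77.65 − 0.5q_Y) ⇒ 0.75q_Y = 41.325, so q_Y = 55.1.
Then q_W = 77.65 − 0.5·55.1 = 50.1.

55.1, 50.1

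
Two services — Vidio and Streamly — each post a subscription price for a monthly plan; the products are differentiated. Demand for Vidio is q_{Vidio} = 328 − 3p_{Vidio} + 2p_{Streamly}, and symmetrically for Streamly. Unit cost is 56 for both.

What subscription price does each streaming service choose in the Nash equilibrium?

124

Vidio's profit: π = (p_{Vidio} − 56)(328 − 3p_{Vidio} + 2p_{Streamly}).
∂π/∂p_{Vidio} = 496 − 6p_{Vidio} + 2p_{Streamly} = 0 ⇒ p_{Vidio} = 248/3 + (1/3)p_{Streamly}.
Setting p_{Vidio} = p_{Streamly} in the reaction function: p_{Vidio} = 248/3 + (1/3)p_{Vidio}, so p_{Vidio} = (248/3) / (2/3) = 124.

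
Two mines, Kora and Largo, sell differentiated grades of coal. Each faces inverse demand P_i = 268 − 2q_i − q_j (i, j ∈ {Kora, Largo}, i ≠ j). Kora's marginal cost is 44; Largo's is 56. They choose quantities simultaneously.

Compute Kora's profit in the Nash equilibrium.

Mine Kora's profit: π = q_{Kora}(268 − 2q_{Kora} − q_{Largo}) − 44q_{Kora}.
∂π/∂q_{Kora} = 224 − 4q_{Kora} − q_{Largo} = 0 ⇒ q_{Kora} = 56 − 0.25q_{Largo}.
Similarly q_{Largo} = 53 − 0.25q_{Kora}.
Solving the two reaction functions simultaneously: (1 − (−0.25)(−0.25))q_{Kora} = 56 − 0.25·53, so 0.9375q_{Kora} = 42.75 and q_{Kora} = 45.6.
Then q_{Largo} = 53 − 0.25·45.6 = 41.6.
P_{Kora} = 268 − 2·45.6 − 41.6 = 135.2.
Profit = (135.2 − 44)·45.6 = 4158.72.

4158.72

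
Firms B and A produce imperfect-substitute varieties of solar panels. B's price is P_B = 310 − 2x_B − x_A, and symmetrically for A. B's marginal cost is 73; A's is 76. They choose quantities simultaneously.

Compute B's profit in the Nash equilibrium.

Firm B's profit: π = x_B(310 − 2x_B − x_A) − 73x_B.
∂π/∂x_B = 237 − 4x_B − x_A = 0 ⇒ x_B = 59.25 − 0.25x_A.
Similarly x_A = 58.5 − 0.25x_B.
Solving the two reaction functions simultaneously: (1 − (−0.25)(−0.25))x_B = 59.25 − 0.25·58.5, so 0.9375x_B = 44.625 and x_B = 47.6.
Then x_A = 58.5 − 0.25·47.6 = 46.6.
P_B = 310 − 2·47.6 − 46.6 = 168.2.
Profit = (168.2 − 73)·47.6 = 4531.52.

4531.52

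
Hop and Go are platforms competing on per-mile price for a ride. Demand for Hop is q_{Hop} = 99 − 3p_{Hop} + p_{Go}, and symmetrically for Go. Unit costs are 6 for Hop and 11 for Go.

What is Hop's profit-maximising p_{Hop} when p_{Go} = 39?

Hop's profit: π = (p_{Hop} − 6)(99 − 3p_{Hop} + p_{Go}).
∂π/∂p_{Hop} = 117 − 6p_{Hop} + p_{Go} = 0 ⇒ p_{Hop} = 19.5 + (1/6)p_{Go}.
At p_{Go} = 39: p_{Hop} = 19.5 + (1/6)·39 = 26.

26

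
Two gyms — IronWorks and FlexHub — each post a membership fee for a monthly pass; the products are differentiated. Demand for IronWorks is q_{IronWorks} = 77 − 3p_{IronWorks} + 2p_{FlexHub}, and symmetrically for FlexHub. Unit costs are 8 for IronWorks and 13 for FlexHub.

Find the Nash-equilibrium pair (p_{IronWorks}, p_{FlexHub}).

26.1875, 28.0625

IronWorks's profit: π = (p_{IronWorks} − 8)(77 − 3p_{IronWorks} + 2p_{FlexHub}).
∂π/∂p_{IronWorks} = 101 − 6p_{IronWorks} + 2p_{FlexHub} = 0 ⇒ p_{IronWorks} = 101/6 + (1/3)p_{FlexHub}.
Similarly p_{FlexHub} = 58/3 + (1/3)p_{IronWorks}.
Substituting the second reaction function into the first: p_{IronWorks} = 101/6 + (1/3)(58/3 + (1/3)p_{IronWorks}), which gives (8/9)p_{IronWorks} = 419/18 ⇒ p_{IronWorks} = 26.1875.
Then p_{FlexHub} = 58/3 + (1/3)·26.1875 = 28.0625.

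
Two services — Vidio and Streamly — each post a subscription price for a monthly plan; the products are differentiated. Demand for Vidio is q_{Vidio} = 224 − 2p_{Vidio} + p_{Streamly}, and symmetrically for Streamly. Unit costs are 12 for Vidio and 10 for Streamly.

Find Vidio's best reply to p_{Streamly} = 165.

103.25

Vidio's profit: π = (p_{Vidio} − 12)(224 − 2p_{Vidio} + p_{Streamly}).
∂π/∂p_{Vidio} = 248 − 4p_{Vidio} + p_{Streamly} = 0 ⇒ p_{Vidio} = 62 + 0.25p_{Streamly}.
At p_{Streamly} = 165: p_{Vidio} = 62 + 0.25·165 = 103.25.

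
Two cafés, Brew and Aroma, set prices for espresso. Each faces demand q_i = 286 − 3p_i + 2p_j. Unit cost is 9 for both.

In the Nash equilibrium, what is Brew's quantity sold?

Brew's profit: π = (p_{Brew} − 9)(286 − 3p_{Brew} + 2p_{Aroma}).
∂π/∂p_{Brew} = 313 − 6p_{Brew} + 2p_{Aroma} = 0 ⇒ p_{Brew} = 313/6 + (1/3)p_{Aroma}.
The game is symmetric, so in equilibrium p_{Aroma} = p_{Brew}: the reaction function gives (2/3)p_{Brew} = 313/6, hence p_{Brew} = 78.25.
q_{Brew} = 286 − 3·78.25 + 2·78.25 = 207.75.

207.75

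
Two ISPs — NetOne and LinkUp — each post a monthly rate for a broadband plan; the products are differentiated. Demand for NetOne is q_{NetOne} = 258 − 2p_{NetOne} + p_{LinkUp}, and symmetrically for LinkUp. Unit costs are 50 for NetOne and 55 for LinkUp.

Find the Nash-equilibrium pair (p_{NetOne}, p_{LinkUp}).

120, 122

NetOne's profit: π = (p_{NetOne} − 50)(258 − 2p_{NetOne} + p_{LinkUp}).
∂π/∂p_{NetOne} = 358 − 4p_{NetOne} + p_{LinkUp} = 0 ⇒ p_{NetOne} = 89.5 + 0.25p_{LinkUp}.
Similarly p_{LinkUp} = 92 + 0.25p_{NetOne}.
Plugging p_{LinkUp} into NetOne's best response: p_{NetOne} = 89.5 + 0.25(92 + 0.25p_{NetOne}) ⇒ 0.9375p_{NetOne} = 112.5, so p_{NetOne} = 120.
Then p_{LinkUp} = 92 + 0.25·120 = 122.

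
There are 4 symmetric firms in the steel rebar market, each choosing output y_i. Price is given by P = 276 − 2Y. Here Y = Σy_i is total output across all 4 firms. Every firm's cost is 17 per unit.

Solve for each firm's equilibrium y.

A representative firm's profit is π_i = y_i(276 − 2Y) − 17y_i, with Y = y_i + Σ_{j≠i} y_j.
First-order condition: 259 − 4y_i − 2Σ_{j≠i} y_j = 0.
Imposing symmetry (y_j = y for all j) turns Σ_{j≠i} y_j into 3y, so 259 = 10y and y = 25.9.

25.9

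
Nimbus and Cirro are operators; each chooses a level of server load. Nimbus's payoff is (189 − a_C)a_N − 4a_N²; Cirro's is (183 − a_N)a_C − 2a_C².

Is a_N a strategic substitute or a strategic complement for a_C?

strategic substitutes

Expanding Nimbus's payoff: 189a_N − a_Ca_N − 4a_N².
∂π/∂a_N = 189 − a_C − 8a_N = 0, so a_N = 23.625 − 0.125a_C.
The best-response slope da_N/da_C = −0.125 < 0: the reaction function is downward-sloping, so the choices are strategic substitutes.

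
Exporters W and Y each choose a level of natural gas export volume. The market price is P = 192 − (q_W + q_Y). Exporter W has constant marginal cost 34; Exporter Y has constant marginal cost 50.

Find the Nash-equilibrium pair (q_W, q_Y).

58, 42

Exporter W's profit: π = q_W(192 − (q_W + q_Y)) − 34q_W.
∂π/∂q_W = 158 − 2q_W − q_Y = 0, so q_W = 79 − 0.5q_Y.
By the same steps for Y: q_Y = 71 − 0.5q_W.
Substituting the second reaction function into the first: q_W = 79 − 0.5(71 − 0.5q_W), which gives 0.75q_W = 43.5 ⇒ q_W = 58.
Then q_Y = 71 − 0.5·58 = 42.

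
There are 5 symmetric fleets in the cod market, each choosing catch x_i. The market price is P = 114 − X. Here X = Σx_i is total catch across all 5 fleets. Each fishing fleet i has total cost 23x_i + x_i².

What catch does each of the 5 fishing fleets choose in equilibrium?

11.375

A representative fishing fleet's profit is π_i = x_i(114 − X) − 23x_i − x_i², with X = x_i + Σ_{j≠i} x_j.
First-order condition: 91 − 4x_i − Σ_{j≠i} x_j = 0.
With identical fishing fleets, set every x_j = x: then 91 − 4x − 4x = 0, i.e. x = 91/8 = 11.375.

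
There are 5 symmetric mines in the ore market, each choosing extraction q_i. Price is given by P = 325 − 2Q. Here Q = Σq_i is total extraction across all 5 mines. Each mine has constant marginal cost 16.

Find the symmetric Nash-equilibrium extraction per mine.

A representative mine's profit is π_i = q_i(325 − 2Q) − 16q_i, with Q = q_i + Σ_{j≠i} q_j.
First-order condition: 309 − 4q_i − 2Σ_{j≠i} q_j = 0.
In a symmetric equilibrium every mine chooses the same q, so Σ_{j≠i} q_j = 4q. The condition becomes 309 − 12q = 0, giving q = 309/12 = 25.75.

25.75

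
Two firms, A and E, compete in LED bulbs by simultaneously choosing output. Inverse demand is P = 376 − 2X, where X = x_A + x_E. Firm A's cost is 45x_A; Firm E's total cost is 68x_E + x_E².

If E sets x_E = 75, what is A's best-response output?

45.25

Firm A's profit: π = x_A(376 − 2(x_A + x_E)) − 45x_A.
∂π/∂x_A = 331 − 4x_A − 2x_E = 0, so x_A = 82.75 − 0.5x_E.
At x_E = 75: x_A = 82.75 − 0.5·75 = 45.25.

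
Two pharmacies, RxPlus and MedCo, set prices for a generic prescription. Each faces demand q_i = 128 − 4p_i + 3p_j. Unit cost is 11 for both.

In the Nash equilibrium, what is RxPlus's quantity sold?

RxPlus's profit: π = (p_{RxPlus} − 11)(128 − 4p_{RxPlus} + 3p_{MedCo}).
∂π/∂p_{RxPlus} = 172 − 8p_{RxPlus} + 3p_{MedCo} = 0 ⇒ p_{RxPlus} = 21.5 + 0.375p_{MedCo}.
Setting p_{RxPlus} = p_{MedCo} in the reaction function: p_{RxPlus} = 21.5 + 0.375p_{RxPlus}, so p_{RxPlus} = 21.5 / 0.625 = 34.4.
q_{RxPlus} = 128 − 4·34.4 + 3·34.4 = 93.6.

93.6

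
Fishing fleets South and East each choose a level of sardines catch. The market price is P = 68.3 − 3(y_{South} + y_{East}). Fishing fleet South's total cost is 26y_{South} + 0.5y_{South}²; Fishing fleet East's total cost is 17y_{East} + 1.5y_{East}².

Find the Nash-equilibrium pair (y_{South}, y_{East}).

4.2, 4.3

Fishing fleet South's profit: π = y_{South}(68.3 − 3(y_{South} + y_{East})) − 26y_{South} − 0.5y_{South}².
∂π/∂y_{South} = 42.3 − 7y_{South} − 3y_{East} = 0, so y_{South} = 423/70 − (3/7)y_{East}.
For East: ∂π/∂y_{East} = 51.3 − 9y_{East} − 3y_{South} = 0 ⇒ y_{East} = 5.7 − (1/3)y_{South}.
Substituting the second reaction function into the first: y_{South} = 423/70 − (3/7)(5.7 − (1/3)y_{South}), which gives (6/7)y_{South} = 3.6 ⇒ y_{South} = 4.2.
Then y_{East} = 5.7 − (1/3)·4.2 = 4.3.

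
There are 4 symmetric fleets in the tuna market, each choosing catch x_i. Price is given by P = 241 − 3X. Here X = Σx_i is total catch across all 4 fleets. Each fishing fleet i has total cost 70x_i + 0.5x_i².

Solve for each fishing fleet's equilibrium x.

A representative fishing fleet's profit is π_i = x_i(241 − 3X) − 70x_i − 0.5x_i², with X = x_i + Σ_{j≠i} x_j.
First-order condition: 171 − 7x_i − 3Σ_{j≠i} x_j = 0.
With identical fishing fleets, set every x_j = x: then 171 − 7x − 9x = 0, i.e. x = 171/16 = 10.6875.

10.6875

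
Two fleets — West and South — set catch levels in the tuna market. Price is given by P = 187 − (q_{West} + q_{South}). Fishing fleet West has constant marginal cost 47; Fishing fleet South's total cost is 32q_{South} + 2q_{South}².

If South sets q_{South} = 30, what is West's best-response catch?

55

Fishing fleet West's profit: π = q_{West}(187 − (q_{West} + q_{South})) − 47q_{West}.
∂π/∂q_{West} = 140 − 2q_{West} − q_{South} = 0, so q_{West} = 70 − 0.5q_{South}.
At q_{South} = 30: q_{West} = 70 − 0.5·30 = 55.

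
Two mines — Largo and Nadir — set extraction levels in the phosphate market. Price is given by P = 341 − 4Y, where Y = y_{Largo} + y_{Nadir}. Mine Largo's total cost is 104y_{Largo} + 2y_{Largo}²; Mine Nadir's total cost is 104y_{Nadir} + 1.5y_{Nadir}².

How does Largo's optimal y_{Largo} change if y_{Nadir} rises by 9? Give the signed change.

-3

Mine Largo's profit: π = y_{Largo}(341 − 4(y_{Largo} + y_{Nadir})) − 104y_{Largo} − 2y_{Largo}².
∂π/∂y_{Largo} = 237 − 12y_{Largo} − 4y_{Nadir} = 0, so y_{Largo} = 19.75 − (1/3)y_{Nadir}.
The reaction-function slope is −1/3, so a 9-unit rise in y_{Nadir} moves y_{Largo} by −1/3 × 9 = −3. Largo's best response falls — the actions are strategic substitutes.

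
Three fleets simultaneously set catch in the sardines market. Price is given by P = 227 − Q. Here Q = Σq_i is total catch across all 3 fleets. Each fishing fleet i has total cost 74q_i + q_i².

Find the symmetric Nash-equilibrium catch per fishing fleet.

25.5

A representative fishing fleet's profit is π_i = q_i(227 − Q) − 74q_i − q_i², with Q = q_i + Σ_{j≠i} q_j.
First-order condition: 153 − 4q_i − Σ_{j≠i} q_j = 0.
With identical fishing fleets, set every q_j = q: then 153 − 4q − 2q = 0, i.e. q = 153/6 = 25.5.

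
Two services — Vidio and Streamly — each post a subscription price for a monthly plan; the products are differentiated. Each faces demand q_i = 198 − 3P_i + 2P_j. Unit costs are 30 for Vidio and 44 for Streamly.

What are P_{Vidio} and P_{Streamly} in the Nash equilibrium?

74.625, 79.875

Vidio's profit: π = (P_{Vidio} − 30)(198 − 3P_{Vidio} + 2P_{Streamly}).
∂π/∂P_{Vidio} = 288 − 6P_{Vidio} + 2P_{Streamly} = 0 ⇒ P_{Vidio} = 48 + (1/3)P_{Streamly}.
Similarly P_{Streamly} = 55 + (1/3)P_{Vidio}.
Substituting the second reaction function into the first: P_{Vidio} = 48 + (1/3)(55 + (1/3)P_{Vidio}), which gives (8/9)P_{Vidio} = 199/3 ⇒ P_{Vidio} = 74.625.
Then P_{Streamly} = 55 + (1/3)·74.625 = 79.875.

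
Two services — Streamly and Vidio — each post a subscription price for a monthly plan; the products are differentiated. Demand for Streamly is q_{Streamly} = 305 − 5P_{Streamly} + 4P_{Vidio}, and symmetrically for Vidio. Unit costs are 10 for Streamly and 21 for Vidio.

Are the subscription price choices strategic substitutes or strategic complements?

strategic complements

Streamly's profit: π = (P_{Streamly} − 10)(305 − 5P_{Streamly} + 4P_{Vidio}).
∂π/∂P_{Streamly} = 355 − 10P_{Streamly} + 4P_{Vidio} = 0 ⇒ P_{Streamly} = 35.5 + 0.4P_{Vidio}.
The best-response slope dP_{Streamly}/dP_{Vidio} = 0.4 > 0: the reaction function is upward-sloping, so the choices are strategic complements.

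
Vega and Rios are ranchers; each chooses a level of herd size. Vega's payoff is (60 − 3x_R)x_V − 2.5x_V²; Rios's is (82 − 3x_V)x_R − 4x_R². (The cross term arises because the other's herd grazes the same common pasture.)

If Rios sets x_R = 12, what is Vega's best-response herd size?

4.8

Expanding Vega's payoff: 60x_V − 3x_Rx_V − 2.5x_V².
∂π/∂x_V = 60 − 3x_R − 5x_V = 0, so x_V = 12 − 0.6x_R.
At x_R = 12: x_V = 12 − 0.6·12 = 4.8.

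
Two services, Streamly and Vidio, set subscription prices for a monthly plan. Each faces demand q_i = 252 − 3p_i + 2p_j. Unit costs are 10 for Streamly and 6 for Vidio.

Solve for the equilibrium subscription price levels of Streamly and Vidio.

Streamly's profit: π = (p_{Streamly} − 10)(252 − 3p_{Streamly} + 2p_{Vidio}).
∂π/∂p_{Streamly} = 282 − 6p_{Streamly} + 2p_{Vidio} = 0 ⇒ p_{Streamly} = 47 + (1/3)p_{Vidio}.
Similarly p_{Vidio} = 45 + (1/3)p_{Streamly}.
Plugging p_{Vidio} into Streamly's best response: p_{Streamly} = 47 + (1/3)(45 + (1/3)p_{Streamly}) ⇒ (8/9)p_{Streamly} = 62, so p_{Streamly} = 69.75.
Then p_{Vidio} = 45 + (1/3)·69.75 = 68.25.

69.75, 68.25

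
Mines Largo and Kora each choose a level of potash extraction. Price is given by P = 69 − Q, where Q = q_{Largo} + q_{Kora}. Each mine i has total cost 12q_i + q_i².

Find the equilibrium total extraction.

22.8

Mine Largo's profit: π = q_{Largo}(69 − (q_{Largo} + q_{Kora})) − 12q_{Largo} − q_{Largo}².
∂π/∂q_{Largo} = 57 − 4q_{Largo} − q_{Kora} = 0, so q_{Largo} = 14.25 − 0.25q_{Kora}.
Setting q_{Largo} = q_{Kora} in the reaction function: q_{Largo} = 14.25 − 0.25q_{Largo}, so q_{Largo} = 14.25 / 1.25 = 11.4.
Total extraction: 11.4 + 11.4 = 22.8.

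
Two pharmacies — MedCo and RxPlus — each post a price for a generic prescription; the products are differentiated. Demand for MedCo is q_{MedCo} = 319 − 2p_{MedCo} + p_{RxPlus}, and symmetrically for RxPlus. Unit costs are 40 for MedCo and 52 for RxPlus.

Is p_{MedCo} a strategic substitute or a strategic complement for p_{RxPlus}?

MedCo's profit: π = (p_{MedCo} − 40)(319 − 2p_{MedCo} + p_{RxPlus}).
∂π/∂p_{MedCo} = 399 − 4p_{MedCo} + p_{RxPlus} = 0 ⇒ p_{MedCo} = 99.75 + 0.25p_{RxPlus}.
The best-response slope dp_{MedCo}/dp_{RxPlus} = 0.25 > 0: the reaction function is upward-sloping, so the choices are strategic complements.

strategic complements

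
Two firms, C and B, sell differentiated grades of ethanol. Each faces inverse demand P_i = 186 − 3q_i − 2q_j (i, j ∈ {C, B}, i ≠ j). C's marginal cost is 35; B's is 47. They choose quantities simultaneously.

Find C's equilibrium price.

93.875

Firm C's profit: π = q_C(186 − 3q_C − 2q_B) − 35q_C.
∂π/∂q_C = 151 − 6q_C − 2q_B = 0 ⇒ q_C = 151/6 − (1/3)q_B.
Similarly q_B = 139/6 − (1/3)q_C.
Solving the two reaction functions simultaneously: (1 − (−1/3)(−1/3))q_C = 151/6 − (1/3)·(139/6), so (8/9)q_C = 157/9 and q_C = 19.625.
Then q_B = 139/6 − (1/3)·19.625 = 16.625.
P_C = 186 − 3·19.625 − 2·16.625 = 93.875.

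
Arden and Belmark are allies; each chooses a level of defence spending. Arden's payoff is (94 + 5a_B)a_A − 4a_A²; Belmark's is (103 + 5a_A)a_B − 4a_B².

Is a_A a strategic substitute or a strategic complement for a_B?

strategic complements

Expanding Arden's payoff: 94a_A + 5a_Ba_A − 4a_A².
∂π/∂a_A = 94 + 5a_B − 8a_A = 0, so a_A = 11.75 + 0.625a_B.
The best-response slope da_A/da_B = 0.625 > 0: the reaction function is upward-sloping, so the choices are strategic complements.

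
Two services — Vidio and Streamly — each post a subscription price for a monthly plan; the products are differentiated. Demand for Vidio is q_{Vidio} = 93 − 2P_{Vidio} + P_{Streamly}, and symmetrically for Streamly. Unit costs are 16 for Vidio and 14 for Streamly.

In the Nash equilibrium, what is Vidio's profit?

Vidio's profit: π = (P_{Vidio} − 16)(93 − 2P_{Vidio} + P_{Streamly}).
∂π/∂P_{Vidio} = 125 − 4P_{Vidio} + P_{Streamly} = 0 ⇒ P_{Vidio} = 31.25 + 0.25P_{Streamly}.
Similarly P_{Streamly} = 30.25 + 0.25P_{Vidio}.
Substituting the second reaction function into the first: P_{Vidio} = 31.25 + 0.25(30.25 + 0.25P_{Vidio}), which gives 0.9375P_{Vidio} = 38.8125 ⇒ P_{Vidio} = 41.4.
Then P_{Streamly} = 30.25 + 0.25·41.4 = 40.6.
q_{Vidio} = 93 − 2·41.4 + 40.6 = 50.8.
Profit = (41.4 − 16)·50.8 = 1290.32.

1290.32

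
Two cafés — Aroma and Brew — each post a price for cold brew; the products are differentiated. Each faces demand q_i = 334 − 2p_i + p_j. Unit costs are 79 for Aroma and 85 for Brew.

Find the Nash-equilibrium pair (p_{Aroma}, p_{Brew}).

164.8, 167.2

Aroma's profit: π = (p_{Aroma} − 79)(334 − 2p_{Aroma} + p_{Brew}).
∂π/∂p_{Aroma} = 492 − 4p_{Aroma} + p_{Brew} = 0 ⇒ p_{Aroma} = 123 + 0.25p_{Brew}.
Similarly p_{Brew} = 126 + 0.25p_{Aroma}.
Solving the two reaction functions simultaneously: (1 − (0.25)(0.25))p_{Aroma} = 123 + 0.25·126, so 0.9375p_{Aroma} = 154.5 and p_{Aroma} = 164.8.
Then p_{Brew} = 126 + 0.25·164.8 = 167.2.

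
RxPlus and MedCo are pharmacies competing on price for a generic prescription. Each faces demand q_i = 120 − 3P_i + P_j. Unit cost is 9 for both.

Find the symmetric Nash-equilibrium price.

29.4

RxPlus's profit: π = (P_{RxPlus} − 9)(120 − 3P_{RxPlus} + P_{MedCo}).
∂π/∂P_{RxPlus} = 147 − 6P_{RxPlus} + P_{MedCo} = 0 ⇒ P_{RxPlus} = 24.5 + (1/6)P_{MedCo}.
By symmetry P_{MedCo} = P_{RxPlus}; substituting into the reaction function, (5/6)P_{RxPlus} = 24.5 and P_{RxPlus} = 29.4.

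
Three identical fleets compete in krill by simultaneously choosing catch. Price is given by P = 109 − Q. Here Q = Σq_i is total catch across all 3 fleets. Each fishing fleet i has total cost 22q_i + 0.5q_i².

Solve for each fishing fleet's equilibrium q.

17.4

A representative fishing fleet's profit is π_i = q_i(109 − Q) − 22q_i − 0.5q_i², with Q = q_i + Σ_{j≠i} q_j.
First-order condition: 87 − 3q_i − Σ_{j≠i} q_j = 0.
Imposing symmetry (q_j = q for all j) turns Σ_{j≠i} q_j into 2q, so 87 = 5q and q = 17.4.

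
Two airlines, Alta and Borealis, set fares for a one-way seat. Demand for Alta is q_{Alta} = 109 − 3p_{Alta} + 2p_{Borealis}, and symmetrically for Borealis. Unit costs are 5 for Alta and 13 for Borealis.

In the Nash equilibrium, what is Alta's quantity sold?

Alta's profit: π = (p_{Alta} − 5)(109 − 3p_{Alta} + 2p_{Borealis}).
∂π/∂p_{Alta} = 124 − 6p_{Alta} + 2p_{Borealis} = 0 ⇒ p_{Alta} = 62/3 + (1/3)p_{Borealis}.
Similarly p_{Borealis} = 74/3 + (1/3)p_{Alta}.
Solving the two reaction functions simultaneously: (1 − (1/3)(1/3))p_{Alta} = 62/3 + (1/3)·(74/3), so (8/9)p_{Alta} = 260/9 and p_{Alta} = 32.5.
Then p_{Borealis} = 74/3 + (1/3)·32.5 = 35.5.
q_{Alta} = 109 − 3·32.5 + 2·35.5 = 82.5.

82.5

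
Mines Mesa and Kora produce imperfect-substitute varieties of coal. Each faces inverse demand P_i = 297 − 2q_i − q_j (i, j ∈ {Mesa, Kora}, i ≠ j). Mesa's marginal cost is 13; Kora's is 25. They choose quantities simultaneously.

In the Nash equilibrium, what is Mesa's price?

Mine Mesa's profit: π = q_{Mesa}(297 − 2q_{Mesa} − q_{Kora}) − 13q_{Mesa}.
∂π/∂q_{Mesa} = 284 − 4q_{Mesa} − q_{Kora} = 0 ⇒ q_{Mesa} = 71 − 0.25q_{Kora}.
Similarly q_{Kora} = 68 − 0.25q_{Mesa}.
Solving the two reaction functions simultaneously: (1 − (−0.25)(−0.25))q_{Mesa} = 71 − 0.25·68, so 0.9375q_{Mesa} = 54 and q_{Mesa} = 57.6.
Then q_{Kora} = 68 − 0.25·57.6 = 53.6.
P_{Mesa} = 297 − 2·57.6 − 53.6 = 128.2.

128.2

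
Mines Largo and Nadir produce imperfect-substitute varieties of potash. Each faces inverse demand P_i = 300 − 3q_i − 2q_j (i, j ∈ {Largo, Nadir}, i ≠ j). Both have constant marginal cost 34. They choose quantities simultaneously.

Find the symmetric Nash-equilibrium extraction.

Mine Largo's profit: π = q_{Largo}(300 − 3q_{Largo} − 2q_{Nadir}) − 34q_{Largo}.
∂π/∂q_{Largo} = 266 − 6q_{Largo} − 2q_{Nadir} = 0 ⇒ q_{Largo} = 133/3 − (1/3)q_{Nadir}.
The game is symmetric, so in equilibrium q_{Nadir} = q_{Largo}: the reaction function gives (4/3)q_{Largo} = 133/3, hence q_{Largo} = 33.25.

33.25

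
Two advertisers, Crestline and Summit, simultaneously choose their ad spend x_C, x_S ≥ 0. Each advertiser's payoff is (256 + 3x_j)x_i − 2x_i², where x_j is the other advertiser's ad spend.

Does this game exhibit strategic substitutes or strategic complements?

strategic complements

Crestline's payoff is (256 + 3x_S)x_C − 2x_C².
∂π/∂x_C = 256 + 3x_S − 4x_C = 0, so x_C = 64 + 0.75x_S.
The best-response slope dx_C/dx_S = 0.75 > 0: the reaction function is upward-sloping, so the choices are strategic complements.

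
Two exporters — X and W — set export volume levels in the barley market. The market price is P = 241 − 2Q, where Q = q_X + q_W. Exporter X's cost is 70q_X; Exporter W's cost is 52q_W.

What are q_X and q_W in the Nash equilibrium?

Exporter X's profit: π = q_X(241 − 2(q_X + q_W)) − 70q_X.
∂π/∂q_X = 171 − 4q_X − 2q_W = 0, so q_X = 42.75 − 0.5q_W.
By the same steps for W: q_W = 47.25 − 0.5q_X.
Substituting the second reaction function into the first: q_X = 42.75 − 0.5(47.25 − 0.5q_X), which gives 0.75q_X = 19.125 ⇒ q_X = 25.5.
Then q_W = 47.25 − 0.5·25.5 = 34.5.

25.5, 34.5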